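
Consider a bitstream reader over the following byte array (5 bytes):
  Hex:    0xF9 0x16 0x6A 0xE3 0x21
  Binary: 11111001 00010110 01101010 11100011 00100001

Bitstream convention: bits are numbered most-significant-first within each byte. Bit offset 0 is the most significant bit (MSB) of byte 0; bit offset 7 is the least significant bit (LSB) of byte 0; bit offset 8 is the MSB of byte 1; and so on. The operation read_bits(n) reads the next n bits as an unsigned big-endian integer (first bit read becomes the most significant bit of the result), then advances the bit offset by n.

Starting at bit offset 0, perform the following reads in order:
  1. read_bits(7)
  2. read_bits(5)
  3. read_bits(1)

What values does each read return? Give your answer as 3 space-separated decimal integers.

Read 1: bits[0:7] width=7 -> value=124 (bin 1111100); offset now 7 = byte 0 bit 7; 33 bits remain
Read 2: bits[7:12] width=5 -> value=17 (bin 10001); offset now 12 = byte 1 bit 4; 28 bits remain
Read 3: bits[12:13] width=1 -> value=0 (bin 0); offset now 13 = byte 1 bit 5; 27 bits remain

Answer: 124 17 0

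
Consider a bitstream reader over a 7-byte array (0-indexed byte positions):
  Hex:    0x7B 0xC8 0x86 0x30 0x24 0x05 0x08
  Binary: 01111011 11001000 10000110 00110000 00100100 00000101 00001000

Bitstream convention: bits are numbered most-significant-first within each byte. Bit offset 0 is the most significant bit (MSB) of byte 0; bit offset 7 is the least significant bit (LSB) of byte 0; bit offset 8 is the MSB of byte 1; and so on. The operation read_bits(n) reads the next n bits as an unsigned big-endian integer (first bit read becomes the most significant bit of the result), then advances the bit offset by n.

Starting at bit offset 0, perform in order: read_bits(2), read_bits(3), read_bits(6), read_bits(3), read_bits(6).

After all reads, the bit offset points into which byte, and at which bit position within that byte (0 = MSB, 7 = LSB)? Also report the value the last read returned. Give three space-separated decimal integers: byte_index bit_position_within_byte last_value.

Read 1: bits[0:2] width=2 -> value=1 (bin 01); offset now 2 = byte 0 bit 2; 54 bits remain
Read 2: bits[2:5] width=3 -> value=7 (bin 111); offset now 5 = byte 0 bit 5; 51 bits remain
Read 3: bits[5:11] width=6 -> value=30 (bin 011110); offset now 11 = byte 1 bit 3; 45 bits remain
Read 4: bits[11:14] width=3 -> value=2 (bin 010); offset now 14 = byte 1 bit 6; 42 bits remain
Read 5: bits[14:20] width=6 -> value=8 (bin 001000); offset now 20 = byte 2 bit 4; 36 bits remain

Answer: 2 4 8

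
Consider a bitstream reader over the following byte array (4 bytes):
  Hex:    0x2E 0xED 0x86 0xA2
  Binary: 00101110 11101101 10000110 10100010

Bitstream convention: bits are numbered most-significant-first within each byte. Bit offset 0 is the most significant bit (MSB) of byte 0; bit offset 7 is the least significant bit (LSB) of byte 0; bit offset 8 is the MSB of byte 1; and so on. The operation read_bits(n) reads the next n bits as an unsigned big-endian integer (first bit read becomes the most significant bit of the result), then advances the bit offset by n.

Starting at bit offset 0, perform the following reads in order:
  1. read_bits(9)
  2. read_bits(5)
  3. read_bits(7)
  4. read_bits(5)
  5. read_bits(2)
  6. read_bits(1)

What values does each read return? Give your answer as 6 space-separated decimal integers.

Read 1: bits[0:9] width=9 -> value=93 (bin 001011101); offset now 9 = byte 1 bit 1; 23 bits remain
Read 2: bits[9:14] width=5 -> value=27 (bin 11011); offset now 14 = byte 1 bit 6; 18 bits remain
Read 3: bits[14:21] width=7 -> value=48 (bin 0110000); offset now 21 = byte 2 bit 5; 11 bits remain
Read 4: bits[21:26] width=5 -> value=26 (bin 11010); offset now 26 = byte 3 bit 2; 6 bits remain
Read 5: bits[26:28] width=2 -> value=2 (bin 10); offset now 28 = byte 3 bit 4; 4 bits remain
Read 6: bits[28:29] width=1 -> value=0 (bin 0); offset now 29 = byte 3 bit 5; 3 bits remain

Answer: 93 27 48 26 2 0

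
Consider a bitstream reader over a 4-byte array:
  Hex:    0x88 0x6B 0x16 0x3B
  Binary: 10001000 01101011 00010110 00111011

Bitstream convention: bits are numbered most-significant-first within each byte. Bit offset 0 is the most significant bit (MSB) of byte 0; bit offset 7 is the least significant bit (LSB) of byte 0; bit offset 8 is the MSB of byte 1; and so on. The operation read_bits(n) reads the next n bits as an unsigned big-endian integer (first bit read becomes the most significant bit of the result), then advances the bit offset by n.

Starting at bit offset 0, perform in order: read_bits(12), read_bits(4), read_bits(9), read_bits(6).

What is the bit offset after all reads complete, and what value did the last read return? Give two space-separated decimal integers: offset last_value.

Answer: 31 29

Derivation:
Read 1: bits[0:12] width=12 -> value=2182 (bin 100010000110); offset now 12 = byte 1 bit 4; 20 bits remain
Read 2: bits[12:16] width=4 -> value=11 (bin 1011); offset now 16 = byte 2 bit 0; 16 bits remain
Read 3: bits[16:25] width=9 -> value=44 (bin 000101100); offset now 25 = byte 3 bit 1; 7 bits remain
Read 4: bits[25:31] width=6 -> value=29 (bin 011101); offset now 31 = byte 3 bit 7; 1 bits remain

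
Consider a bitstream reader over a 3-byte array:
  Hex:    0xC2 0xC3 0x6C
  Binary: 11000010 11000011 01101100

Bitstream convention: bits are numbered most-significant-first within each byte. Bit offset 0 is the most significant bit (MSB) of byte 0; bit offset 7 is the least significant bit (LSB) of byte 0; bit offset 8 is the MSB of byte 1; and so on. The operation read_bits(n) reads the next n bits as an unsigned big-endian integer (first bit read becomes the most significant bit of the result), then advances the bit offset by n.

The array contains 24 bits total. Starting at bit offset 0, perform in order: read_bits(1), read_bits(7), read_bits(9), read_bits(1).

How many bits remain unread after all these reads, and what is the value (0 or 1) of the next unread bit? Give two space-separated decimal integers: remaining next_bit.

Read 1: bits[0:1] width=1 -> value=1 (bin 1); offset now 1 = byte 0 bit 1; 23 bits remain
Read 2: bits[1:8] width=7 -> value=66 (bin 1000010); offset now 8 = byte 1 bit 0; 16 bits remain
Read 3: bits[8:17] width=9 -> value=390 (bin 110000110); offset now 17 = byte 2 bit 1; 7 bits remain
Read 4: bits[17:18] width=1 -> value=1 (bin 1); offset now 18 = byte 2 bit 2; 6 bits remain

Answer: 6 1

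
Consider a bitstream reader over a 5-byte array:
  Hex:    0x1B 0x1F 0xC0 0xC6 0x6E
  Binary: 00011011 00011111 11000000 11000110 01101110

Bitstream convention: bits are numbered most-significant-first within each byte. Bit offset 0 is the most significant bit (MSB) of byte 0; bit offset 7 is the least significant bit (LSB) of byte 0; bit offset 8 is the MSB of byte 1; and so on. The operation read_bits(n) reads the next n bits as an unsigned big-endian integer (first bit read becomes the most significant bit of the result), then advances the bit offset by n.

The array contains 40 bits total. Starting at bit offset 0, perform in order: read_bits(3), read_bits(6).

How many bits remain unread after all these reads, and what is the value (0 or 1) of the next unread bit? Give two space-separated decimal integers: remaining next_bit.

Answer: 31 0

Derivation:
Read 1: bits[0:3] width=3 -> value=0 (bin 000); offset now 3 = byte 0 bit 3; 37 bits remain
Read 2: bits[3:9] width=6 -> value=54 (bin 110110); offset now 9 = byte 1 bit 1; 31 bits remain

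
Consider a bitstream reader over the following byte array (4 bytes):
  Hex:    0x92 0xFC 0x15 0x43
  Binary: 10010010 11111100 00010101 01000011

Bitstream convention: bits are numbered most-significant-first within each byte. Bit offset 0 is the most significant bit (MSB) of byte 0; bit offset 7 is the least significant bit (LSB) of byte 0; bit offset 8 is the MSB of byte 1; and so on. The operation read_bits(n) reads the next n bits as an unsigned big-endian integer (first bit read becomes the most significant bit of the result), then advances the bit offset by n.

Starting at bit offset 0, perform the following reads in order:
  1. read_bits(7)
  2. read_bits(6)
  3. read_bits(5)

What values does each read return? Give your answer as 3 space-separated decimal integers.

Read 1: bits[0:7] width=7 -> value=73 (bin 1001001); offset now 7 = byte 0 bit 7; 25 bits remain
Read 2: bits[7:13] width=6 -> value=31 (bin 011111); offset now 13 = byte 1 bit 5; 19 bits remain
Read 3: bits[13:18] width=5 -> value=16 (bin 10000); offset now 18 = byte 2 bit 2; 14 bits remain

Answer: 73 31 16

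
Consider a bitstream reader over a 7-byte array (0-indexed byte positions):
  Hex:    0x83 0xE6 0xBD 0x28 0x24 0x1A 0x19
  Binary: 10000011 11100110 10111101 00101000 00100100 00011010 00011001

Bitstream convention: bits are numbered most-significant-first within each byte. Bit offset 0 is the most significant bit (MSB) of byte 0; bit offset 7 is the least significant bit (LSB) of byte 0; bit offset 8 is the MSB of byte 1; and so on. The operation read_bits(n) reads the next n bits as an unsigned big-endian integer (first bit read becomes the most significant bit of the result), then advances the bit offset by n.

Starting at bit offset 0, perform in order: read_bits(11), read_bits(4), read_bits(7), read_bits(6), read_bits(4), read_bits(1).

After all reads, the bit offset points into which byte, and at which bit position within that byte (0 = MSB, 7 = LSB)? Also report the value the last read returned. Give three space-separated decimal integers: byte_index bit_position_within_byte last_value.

Answer: 4 1 0

Derivation:
Read 1: bits[0:11] width=11 -> value=1055 (bin 10000011111); offset now 11 = byte 1 bit 3; 45 bits remain
Read 2: bits[11:15] width=4 -> value=3 (bin 0011); offset now 15 = byte 1 bit 7; 41 bits remain
Read 3: bits[15:22] width=7 -> value=47 (bin 0101111); offset now 22 = byte 2 bit 6; 34 bits remain
Read 4: bits[22:28] width=6 -> value=18 (bin 010010); offset now 28 = byte 3 bit 4; 28 bits remain
Read 5: bits[28:32] width=4 -> value=8 (bin 1000); offset now 32 = byte 4 bit 0; 24 bits remain
Read 6: bits[32:33] width=1 -> value=0 (bin 0); offset now 33 = byte 4 bit 1; 23 bits remain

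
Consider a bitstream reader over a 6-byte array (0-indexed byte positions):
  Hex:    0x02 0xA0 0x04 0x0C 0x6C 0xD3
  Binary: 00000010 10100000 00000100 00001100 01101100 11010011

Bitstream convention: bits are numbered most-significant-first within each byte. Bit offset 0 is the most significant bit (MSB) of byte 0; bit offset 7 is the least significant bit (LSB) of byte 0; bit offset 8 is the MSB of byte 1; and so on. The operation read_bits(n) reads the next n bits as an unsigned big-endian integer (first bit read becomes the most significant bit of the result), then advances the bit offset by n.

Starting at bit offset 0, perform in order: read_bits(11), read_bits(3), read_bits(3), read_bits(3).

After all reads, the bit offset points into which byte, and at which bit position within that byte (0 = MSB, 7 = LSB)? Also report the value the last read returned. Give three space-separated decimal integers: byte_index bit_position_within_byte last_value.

Read 1: bits[0:11] width=11 -> value=21 (bin 00000010101); offset now 11 = byte 1 bit 3; 37 bits remain
Read 2: bits[11:14] width=3 -> value=0 (bin 000); offset now 14 = byte 1 bit 6; 34 bits remain
Read 3: bits[14:17] width=3 -> value=0 (bin 000); offset now 17 = byte 2 bit 1; 31 bits remain
Read 4: bits[17:20] width=3 -> value=0 (bin 000); offset now 20 = byte 2 bit 4; 28 bits remain

Answer: 2 4 0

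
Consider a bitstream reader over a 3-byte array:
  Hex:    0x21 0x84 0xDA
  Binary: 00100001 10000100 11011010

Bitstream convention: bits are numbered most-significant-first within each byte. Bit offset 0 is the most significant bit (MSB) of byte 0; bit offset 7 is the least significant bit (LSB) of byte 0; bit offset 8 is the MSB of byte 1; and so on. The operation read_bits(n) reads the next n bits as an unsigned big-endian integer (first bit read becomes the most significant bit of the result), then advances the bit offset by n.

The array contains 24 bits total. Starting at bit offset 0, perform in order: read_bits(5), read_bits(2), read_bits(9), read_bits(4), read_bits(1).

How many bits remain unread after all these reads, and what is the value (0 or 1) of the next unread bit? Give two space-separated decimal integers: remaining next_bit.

Read 1: bits[0:5] width=5 -> value=4 (bin 00100); offset now 5 = byte 0 bit 5; 19 bits remain
Read 2: bits[5:7] width=2 -> value=0 (bin 00); offset now 7 = byte 0 bit 7; 17 bits remain
Read 3: bits[7:16] width=9 -> value=388 (bin 110000100); offset now 16 = byte 2 bit 0; 8 bits remain
Read 4: bits[16:20] width=4 -> value=13 (bin 1101); offset now 20 = byte 2 bit 4; 4 bits remain
Read 5: bits[20:21] width=1 -> value=1 (bin 1); offset now 21 = byte 2 bit 5; 3 bits remain

Answer: 3 0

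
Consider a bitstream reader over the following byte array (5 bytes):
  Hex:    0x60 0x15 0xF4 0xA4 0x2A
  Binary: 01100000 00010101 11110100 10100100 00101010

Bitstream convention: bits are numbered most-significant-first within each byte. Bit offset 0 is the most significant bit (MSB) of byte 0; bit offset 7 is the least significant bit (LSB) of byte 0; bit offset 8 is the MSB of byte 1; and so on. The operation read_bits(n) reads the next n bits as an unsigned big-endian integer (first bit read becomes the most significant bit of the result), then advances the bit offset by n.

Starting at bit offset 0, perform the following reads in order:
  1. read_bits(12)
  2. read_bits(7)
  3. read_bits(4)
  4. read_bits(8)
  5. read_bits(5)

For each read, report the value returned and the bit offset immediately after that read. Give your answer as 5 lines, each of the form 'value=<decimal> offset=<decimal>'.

Read 1: bits[0:12] width=12 -> value=1537 (bin 011000000001); offset now 12 = byte 1 bit 4; 28 bits remain
Read 2: bits[12:19] width=7 -> value=47 (bin 0101111); offset now 19 = byte 2 bit 3; 21 bits remain
Read 3: bits[19:23] width=4 -> value=10 (bin 1010); offset now 23 = byte 2 bit 7; 17 bits remain
Read 4: bits[23:31] width=8 -> value=82 (bin 01010010); offset now 31 = byte 3 bit 7; 9 bits remain
Read 5: bits[31:36] width=5 -> value=2 (bin 00010); offset now 36 = byte 4 bit 4; 4 bits remain

Answer: value=1537 offset=12
value=47 offset=19
value=10 offset=23
value=82 offset=31
value=2 offset=36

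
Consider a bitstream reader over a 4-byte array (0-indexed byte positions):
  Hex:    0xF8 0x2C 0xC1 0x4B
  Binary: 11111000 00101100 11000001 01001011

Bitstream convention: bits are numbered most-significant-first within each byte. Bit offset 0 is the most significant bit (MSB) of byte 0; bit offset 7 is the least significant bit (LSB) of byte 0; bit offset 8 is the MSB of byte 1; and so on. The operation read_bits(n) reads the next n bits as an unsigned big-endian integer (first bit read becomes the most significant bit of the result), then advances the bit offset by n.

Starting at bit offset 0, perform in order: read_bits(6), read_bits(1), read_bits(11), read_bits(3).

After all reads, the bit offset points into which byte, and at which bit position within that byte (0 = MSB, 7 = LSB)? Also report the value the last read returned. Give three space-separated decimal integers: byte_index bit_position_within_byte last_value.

Answer: 2 5 0

Derivation:
Read 1: bits[0:6] width=6 -> value=62 (bin 111110); offset now 6 = byte 0 bit 6; 26 bits remain
Read 2: bits[6:7] width=1 -> value=0 (bin 0); offset now 7 = byte 0 bit 7; 25 bits remain
Read 3: bits[7:18] width=11 -> value=179 (bin 00010110011); offset now 18 = byte 2 bit 2; 14 bits remain
Read 4: bits[18:21] width=3 -> value=0 (bin 000); offset now 21 = byte 2 bit 5; 11 bits remain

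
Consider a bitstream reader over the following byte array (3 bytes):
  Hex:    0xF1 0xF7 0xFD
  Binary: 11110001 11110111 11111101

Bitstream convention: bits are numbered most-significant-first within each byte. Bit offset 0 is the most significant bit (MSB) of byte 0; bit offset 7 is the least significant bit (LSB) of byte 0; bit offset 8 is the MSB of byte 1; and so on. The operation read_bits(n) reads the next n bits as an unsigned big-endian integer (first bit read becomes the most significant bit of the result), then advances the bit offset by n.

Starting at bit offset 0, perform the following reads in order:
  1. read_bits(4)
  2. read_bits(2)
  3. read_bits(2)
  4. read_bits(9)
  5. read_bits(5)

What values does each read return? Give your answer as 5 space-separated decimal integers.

Read 1: bits[0:4] width=4 -> value=15 (bin 1111); offset now 4 = byte 0 bit 4; 20 bits remain
Read 2: bits[4:6] width=2 -> value=0 (bin 00); offset now 6 = byte 0 bit 6; 18 bits remain
Read 3: bits[6:8] width=2 -> value=1 (bin 01); offset now 8 = byte 1 bit 0; 16 bits remain
Read 4: bits[8:17] width=9 -> value=495 (bin 111101111); offset now 17 = byte 2 bit 1; 7 bits remain
Read 5: bits[17:22] width=5 -> value=31 (bin 11111); offset now 22 = byte 2 bit 6; 2 bits remain

Answer: 15 0 1 495 31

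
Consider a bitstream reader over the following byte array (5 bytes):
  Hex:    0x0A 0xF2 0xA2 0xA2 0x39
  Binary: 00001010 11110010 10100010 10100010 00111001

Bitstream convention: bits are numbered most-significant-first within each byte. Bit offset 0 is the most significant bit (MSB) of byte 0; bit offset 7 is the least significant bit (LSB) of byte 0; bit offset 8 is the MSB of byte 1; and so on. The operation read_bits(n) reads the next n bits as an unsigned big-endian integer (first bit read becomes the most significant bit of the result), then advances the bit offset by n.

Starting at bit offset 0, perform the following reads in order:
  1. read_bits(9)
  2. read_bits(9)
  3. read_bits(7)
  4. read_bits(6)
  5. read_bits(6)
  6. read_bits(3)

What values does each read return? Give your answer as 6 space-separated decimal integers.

Answer: 21 458 69 17 7 1

Derivation:
Read 1: bits[0:9] width=9 -> value=21 (bin 000010101); offset now 9 = byte 1 bit 1; 31 bits remain
Read 2: bits[9:18] width=9 -> value=458 (bin 111001010); offset now 18 = byte 2 bit 2; 22 bits remain
Read 3: bits[18:25] width=7 -> value=69 (bin 1000101); offset now 25 = byte 3 bit 1; 15 bits remain
Read 4: bits[25:31] width=6 -> value=17 (bin 010001); offset now 31 = byte 3 bit 7; 9 bits remain
Read 5: bits[31:37] width=6 -> value=7 (bin 000111); offset now 37 = byte 4 bit 5; 3 bits remain
Read 6: bits[37:40] width=3 -> value=1 (bin 001); offset now 40 = byte 5 bit 0; 0 bits remain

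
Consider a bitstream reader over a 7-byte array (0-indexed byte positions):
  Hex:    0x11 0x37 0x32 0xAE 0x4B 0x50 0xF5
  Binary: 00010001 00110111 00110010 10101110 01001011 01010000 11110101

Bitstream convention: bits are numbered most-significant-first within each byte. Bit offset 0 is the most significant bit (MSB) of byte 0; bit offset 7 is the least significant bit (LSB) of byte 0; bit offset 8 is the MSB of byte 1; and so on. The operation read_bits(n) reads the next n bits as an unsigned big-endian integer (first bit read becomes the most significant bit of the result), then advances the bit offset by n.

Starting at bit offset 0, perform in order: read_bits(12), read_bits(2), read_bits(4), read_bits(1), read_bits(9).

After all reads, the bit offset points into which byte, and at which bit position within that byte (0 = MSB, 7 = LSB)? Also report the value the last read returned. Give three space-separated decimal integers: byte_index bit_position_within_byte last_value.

Read 1: bits[0:12] width=12 -> value=275 (bin 000100010011); offset now 12 = byte 1 bit 4; 44 bits remain
Read 2: bits[12:14] width=2 -> value=1 (bin 01); offset now 14 = byte 1 bit 6; 42 bits remain
Read 3: bits[14:18] width=4 -> value=12 (bin 1100); offset now 18 = byte 2 bit 2; 38 bits remain
Read 4: bits[18:19] width=1 -> value=1 (bin 1); offset now 19 = byte 2 bit 3; 37 bits remain
Read 5: bits[19:28] width=9 -> value=298 (bin 100101010); offset now 28 = byte 3 bit 4; 28 bits remain

Answer: 3 4 298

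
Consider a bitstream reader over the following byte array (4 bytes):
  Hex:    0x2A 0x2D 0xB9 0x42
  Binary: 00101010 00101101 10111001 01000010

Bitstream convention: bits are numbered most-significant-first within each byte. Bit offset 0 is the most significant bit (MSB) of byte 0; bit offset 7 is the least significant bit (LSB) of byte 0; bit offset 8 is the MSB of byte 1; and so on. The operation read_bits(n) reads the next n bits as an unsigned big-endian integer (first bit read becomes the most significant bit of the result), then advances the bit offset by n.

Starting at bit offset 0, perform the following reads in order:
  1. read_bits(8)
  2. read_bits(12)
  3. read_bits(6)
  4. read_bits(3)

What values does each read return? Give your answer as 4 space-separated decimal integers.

Answer: 42 731 37 0

Derivation:
Read 1: bits[0:8] width=8 -> value=42 (bin 00101010); offset now 8 = byte 1 bit 0; 24 bits remain
Read 2: bits[8:20] width=12 -> value=731 (bin 001011011011); offset now 20 = byte 2 bit 4; 12 bits remain
Read 3: bits[20:26] width=6 -> value=37 (bin 100101); offset now 26 = byte 3 bit 2; 6 bits remain
Read 4: bits[26:29] width=3 -> value=0 (bin 000); offset now 29 = byte 3 bit 5; 3 bits remain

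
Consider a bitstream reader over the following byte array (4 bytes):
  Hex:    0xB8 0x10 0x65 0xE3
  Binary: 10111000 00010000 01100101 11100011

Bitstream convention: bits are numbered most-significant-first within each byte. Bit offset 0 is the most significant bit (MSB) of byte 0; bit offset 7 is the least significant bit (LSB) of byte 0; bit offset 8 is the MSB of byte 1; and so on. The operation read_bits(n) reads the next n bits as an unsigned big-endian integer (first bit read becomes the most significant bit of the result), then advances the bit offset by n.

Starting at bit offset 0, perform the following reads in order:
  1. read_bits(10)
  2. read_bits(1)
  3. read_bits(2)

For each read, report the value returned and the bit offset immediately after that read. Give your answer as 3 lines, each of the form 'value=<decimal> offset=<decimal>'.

Answer: value=736 offset=10
value=0 offset=11
value=2 offset=13

Derivation:
Read 1: bits[0:10] width=10 -> value=736 (bin 1011100000); offset now 10 = byte 1 bit 2; 22 bits remain
Read 2: bits[10:11] width=1 -> value=0 (bin 0); offset now 11 = byte 1 bit 3; 21 bits remain
Read 3: bits[11:13] width=2 -> value=2 (bin 10); offset now 13 = byte 1 bit 5; 19 bits remain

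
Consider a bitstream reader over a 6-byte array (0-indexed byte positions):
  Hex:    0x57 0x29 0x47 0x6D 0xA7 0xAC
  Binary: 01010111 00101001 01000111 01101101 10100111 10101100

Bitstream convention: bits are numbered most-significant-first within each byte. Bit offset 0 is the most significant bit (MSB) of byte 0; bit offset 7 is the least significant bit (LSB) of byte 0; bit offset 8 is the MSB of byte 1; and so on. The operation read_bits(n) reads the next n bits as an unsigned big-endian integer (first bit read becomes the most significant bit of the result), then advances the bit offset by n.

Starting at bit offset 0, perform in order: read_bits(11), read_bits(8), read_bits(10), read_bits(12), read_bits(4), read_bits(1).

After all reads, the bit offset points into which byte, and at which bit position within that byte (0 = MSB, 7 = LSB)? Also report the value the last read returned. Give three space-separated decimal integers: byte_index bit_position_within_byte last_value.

Read 1: bits[0:11] width=11 -> value=697 (bin 01010111001); offset now 11 = byte 1 bit 3; 37 bits remain
Read 2: bits[11:19] width=8 -> value=74 (bin 01001010); offset now 19 = byte 2 bit 3; 29 bits remain
Read 3: bits[19:29] width=10 -> value=237 (bin 0011101101); offset now 29 = byte 3 bit 5; 19 bits remain
Read 4: bits[29:41] width=12 -> value=2895 (bin 101101001111); offset now 41 = byte 5 bit 1; 7 bits remain
Read 5: bits[41:45] width=4 -> value=5 (bin 0101); offset now 45 = byte 5 bit 5; 3 bits remain
Read 6: bits[45:46] width=1 -> value=1 (bin 1); offset now 46 = byte 5 bit 6; 2 bits remain

Answer: 5 6 1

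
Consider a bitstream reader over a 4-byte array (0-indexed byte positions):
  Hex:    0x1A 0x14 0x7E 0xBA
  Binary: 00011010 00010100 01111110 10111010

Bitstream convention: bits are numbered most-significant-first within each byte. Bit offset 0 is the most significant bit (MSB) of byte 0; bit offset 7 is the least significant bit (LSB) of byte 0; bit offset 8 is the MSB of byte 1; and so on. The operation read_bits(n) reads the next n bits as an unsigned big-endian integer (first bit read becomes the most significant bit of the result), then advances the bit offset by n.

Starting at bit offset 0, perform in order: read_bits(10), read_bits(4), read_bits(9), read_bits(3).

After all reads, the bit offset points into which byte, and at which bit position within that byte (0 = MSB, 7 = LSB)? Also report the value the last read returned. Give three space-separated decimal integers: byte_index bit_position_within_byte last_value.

Answer: 3 2 2

Derivation:
Read 1: bits[0:10] width=10 -> value=104 (bin 0001101000); offset now 10 = byte 1 bit 2; 22 bits remain
Read 2: bits[10:14] width=4 -> value=5 (bin 0101); offset now 14 = byte 1 bit 6; 18 bits remain
Read 3: bits[14:23] width=9 -> value=63 (bin 000111111); offset now 23 = byte 2 bit 7; 9 bits remain
Read 4: bits[23:26] width=3 -> value=2 (bin 010); offset now 26 = byte 3 bit 2; 6 bits remain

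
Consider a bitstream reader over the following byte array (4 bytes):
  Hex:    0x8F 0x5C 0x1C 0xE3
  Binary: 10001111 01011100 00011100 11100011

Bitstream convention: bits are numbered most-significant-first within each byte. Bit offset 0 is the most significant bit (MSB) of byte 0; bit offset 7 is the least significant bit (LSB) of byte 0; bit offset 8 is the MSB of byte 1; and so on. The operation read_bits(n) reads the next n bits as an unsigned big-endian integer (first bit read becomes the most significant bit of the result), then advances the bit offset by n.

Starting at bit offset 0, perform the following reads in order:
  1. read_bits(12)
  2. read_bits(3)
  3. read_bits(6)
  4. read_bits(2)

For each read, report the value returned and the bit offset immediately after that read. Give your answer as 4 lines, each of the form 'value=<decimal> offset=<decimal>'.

Answer: value=2293 offset=12
value=6 offset=15
value=3 offset=21
value=2 offset=23

Derivation:
Read 1: bits[0:12] width=12 -> value=2293 (bin 100011110101); offset now 12 = byte 1 bit 4; 20 bits remain
Read 2: bits[12:15] width=3 -> value=6 (bin 110); offset now 15 = byte 1 bit 7; 17 bits remain
Read 3: bits[15:21] width=6 -> value=3 (bin 000011); offset now 21 = byte 2 bit 5; 11 bits remain
Read 4: bits[21:23] width=2 -> value=2 (bin 10); offset now 23 = byte 2 bit 7; 9 bits remain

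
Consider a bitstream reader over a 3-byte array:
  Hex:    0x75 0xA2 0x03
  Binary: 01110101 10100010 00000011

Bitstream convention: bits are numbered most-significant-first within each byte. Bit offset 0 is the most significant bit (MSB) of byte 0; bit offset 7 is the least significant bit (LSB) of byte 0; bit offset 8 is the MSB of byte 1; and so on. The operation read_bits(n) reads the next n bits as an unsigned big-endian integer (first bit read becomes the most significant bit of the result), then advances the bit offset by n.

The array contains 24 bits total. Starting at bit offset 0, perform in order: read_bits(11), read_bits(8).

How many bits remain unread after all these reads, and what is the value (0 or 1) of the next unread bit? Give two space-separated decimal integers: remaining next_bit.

Read 1: bits[0:11] width=11 -> value=941 (bin 01110101101); offset now 11 = byte 1 bit 3; 13 bits remain
Read 2: bits[11:19] width=8 -> value=16 (bin 00010000); offset now 19 = byte 2 bit 3; 5 bits remain

Answer: 5 0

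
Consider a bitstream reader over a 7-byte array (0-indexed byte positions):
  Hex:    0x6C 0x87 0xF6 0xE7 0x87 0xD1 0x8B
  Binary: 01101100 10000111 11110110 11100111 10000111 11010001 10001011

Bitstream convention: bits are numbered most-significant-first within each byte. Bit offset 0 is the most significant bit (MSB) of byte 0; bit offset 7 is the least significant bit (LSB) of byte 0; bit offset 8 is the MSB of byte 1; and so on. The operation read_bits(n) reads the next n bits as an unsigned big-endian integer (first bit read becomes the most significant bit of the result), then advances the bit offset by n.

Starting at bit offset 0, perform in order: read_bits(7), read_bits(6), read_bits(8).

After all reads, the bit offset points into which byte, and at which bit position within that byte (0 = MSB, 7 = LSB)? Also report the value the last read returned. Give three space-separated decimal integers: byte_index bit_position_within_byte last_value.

Answer: 2 5 254

Derivation:
Read 1: bits[0:7] width=7 -> value=54 (bin 0110110); offset now 7 = byte 0 bit 7; 49 bits remain
Read 2: bits[7:13] width=6 -> value=16 (bin 010000); offset now 13 = byte 1 bit 5; 43 bits remain
Read 3: bits[13:21] width=8 -> value=254 (bin 11111110); offset now 21 = byte 2 bit 5; 35 bits remain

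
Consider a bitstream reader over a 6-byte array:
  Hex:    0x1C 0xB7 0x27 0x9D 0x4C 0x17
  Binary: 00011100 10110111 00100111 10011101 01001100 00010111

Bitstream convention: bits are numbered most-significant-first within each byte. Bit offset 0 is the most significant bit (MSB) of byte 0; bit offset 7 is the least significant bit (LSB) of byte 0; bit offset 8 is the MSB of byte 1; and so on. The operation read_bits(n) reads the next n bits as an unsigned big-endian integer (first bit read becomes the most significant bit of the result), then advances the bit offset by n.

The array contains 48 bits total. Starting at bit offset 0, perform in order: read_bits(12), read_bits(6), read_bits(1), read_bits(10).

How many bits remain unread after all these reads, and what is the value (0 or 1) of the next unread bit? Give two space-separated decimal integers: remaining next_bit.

Read 1: bits[0:12] width=12 -> value=459 (bin 000111001011); offset now 12 = byte 1 bit 4; 36 bits remain
Read 2: bits[12:18] width=6 -> value=28 (bin 011100); offset now 18 = byte 2 bit 2; 30 bits remain
Read 3: bits[18:19] width=1 -> value=1 (bin 1); offset now 19 = byte 2 bit 3; 29 bits remain
Read 4: bits[19:29] width=10 -> value=243 (bin 0011110011); offset now 29 = byte 3 bit 5; 19 bits remain

Answer: 19 1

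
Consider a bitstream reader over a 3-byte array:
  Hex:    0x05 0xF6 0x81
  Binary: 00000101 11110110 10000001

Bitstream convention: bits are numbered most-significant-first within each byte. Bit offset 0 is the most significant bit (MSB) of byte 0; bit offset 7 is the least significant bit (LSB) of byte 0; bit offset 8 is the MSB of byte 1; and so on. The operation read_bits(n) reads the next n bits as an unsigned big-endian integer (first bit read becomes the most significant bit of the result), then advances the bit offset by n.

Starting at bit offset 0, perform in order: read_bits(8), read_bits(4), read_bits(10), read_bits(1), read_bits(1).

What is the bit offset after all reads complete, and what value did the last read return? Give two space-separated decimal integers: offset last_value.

Answer: 24 1

Derivation:
Read 1: bits[0:8] width=8 -> value=5 (bin 00000101); offset now 8 = byte 1 bit 0; 16 bits remain
Read 2: bits[8:12] width=4 -> value=15 (bin 1111); offset now 12 = byte 1 bit 4; 12 bits remain
Read 3: bits[12:22] width=10 -> value=416 (bin 0110100000); offset now 22 = byte 2 bit 6; 2 bits remain
Read 4: bits[22:23] width=1 -> value=0 (bin 0); offset now 23 = byte 2 bit 7; 1 bits remain
Read 5: bits[23:24] width=1 -> value=1 (bin 1); offset now 24 = byte 3 bit 0; 0 bits remain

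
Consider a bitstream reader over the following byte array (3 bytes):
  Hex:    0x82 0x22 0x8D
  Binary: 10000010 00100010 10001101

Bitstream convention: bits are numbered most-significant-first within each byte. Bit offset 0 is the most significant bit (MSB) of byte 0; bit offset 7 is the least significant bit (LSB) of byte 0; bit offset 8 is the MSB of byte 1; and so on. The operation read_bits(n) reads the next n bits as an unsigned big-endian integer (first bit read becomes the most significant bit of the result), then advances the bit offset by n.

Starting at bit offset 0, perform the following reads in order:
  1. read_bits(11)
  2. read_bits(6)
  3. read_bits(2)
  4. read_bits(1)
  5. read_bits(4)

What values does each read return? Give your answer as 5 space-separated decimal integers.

Read 1: bits[0:11] width=11 -> value=1041 (bin 10000010001); offset now 11 = byte 1 bit 3; 13 bits remain
Read 2: bits[11:17] width=6 -> value=5 (bin 000101); offset now 17 = byte 2 bit 1; 7 bits remain
Read 3: bits[17:19] width=2 -> value=0 (bin 00); offset now 19 = byte 2 bit 3; 5 bits remain
Read 4: bits[19:20] width=1 -> value=0 (bin 0); offset now 20 = byte 2 bit 4; 4 bits remain
Read 5: bits[20:24] width=4 -> value=13 (bin 1101); offset now 24 = byte 3 bit 0; 0 bits remain

Answer: 1041 5 0 0 13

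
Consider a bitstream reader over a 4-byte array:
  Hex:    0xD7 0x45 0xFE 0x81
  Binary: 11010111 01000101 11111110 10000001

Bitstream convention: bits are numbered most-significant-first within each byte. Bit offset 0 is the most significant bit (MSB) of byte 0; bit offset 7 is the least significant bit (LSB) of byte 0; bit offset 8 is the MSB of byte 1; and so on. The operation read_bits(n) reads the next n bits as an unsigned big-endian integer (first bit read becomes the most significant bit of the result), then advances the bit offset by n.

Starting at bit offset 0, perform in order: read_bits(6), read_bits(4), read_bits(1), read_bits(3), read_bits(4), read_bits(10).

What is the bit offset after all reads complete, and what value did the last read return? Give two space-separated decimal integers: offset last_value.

Answer: 28 1000

Derivation:
Read 1: bits[0:6] width=6 -> value=53 (bin 110101); offset now 6 = byte 0 bit 6; 26 bits remain
Read 2: bits[6:10] width=4 -> value=13 (bin 1101); offset now 10 = byte 1 bit 2; 22 bits remain
Read 3: bits[10:11] width=1 -> value=0 (bin 0); offset now 11 = byte 1 bit 3; 21 bits remain
Read 4: bits[11:14] width=3 -> value=1 (bin 001); offset now 14 = byte 1 bit 6; 18 bits remain
Read 5: bits[14:18] width=4 -> value=7 (bin 0111); offset now 18 = byte 2 bit 2; 14 bits remain
Read 6: bits[18:28] width=10 -> value=1000 (bin 1111101000); offset now 28 = byte 3 bit 4; 4 bits remain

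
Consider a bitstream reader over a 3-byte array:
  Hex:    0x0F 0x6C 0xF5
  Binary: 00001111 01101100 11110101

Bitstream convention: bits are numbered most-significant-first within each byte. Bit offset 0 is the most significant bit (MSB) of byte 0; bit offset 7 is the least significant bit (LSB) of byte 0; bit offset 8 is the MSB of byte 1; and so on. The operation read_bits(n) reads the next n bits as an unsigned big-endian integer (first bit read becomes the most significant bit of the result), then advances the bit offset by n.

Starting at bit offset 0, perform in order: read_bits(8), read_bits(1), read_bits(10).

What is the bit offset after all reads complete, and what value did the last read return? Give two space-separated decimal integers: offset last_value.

Answer: 19 871

Derivation:
Read 1: bits[0:8] width=8 -> value=15 (bin 00001111); offset now 8 = byte 1 bit 0; 16 bits remain
Read 2: bits[8:9] width=1 -> value=0 (bin 0); offset now 9 = byte 1 bit 1; 15 bits remain
Read 3: bits[9:19] width=10 -> value=871 (bin 1101100111); offset now 19 = byte 2 bit 3; 5 bits remain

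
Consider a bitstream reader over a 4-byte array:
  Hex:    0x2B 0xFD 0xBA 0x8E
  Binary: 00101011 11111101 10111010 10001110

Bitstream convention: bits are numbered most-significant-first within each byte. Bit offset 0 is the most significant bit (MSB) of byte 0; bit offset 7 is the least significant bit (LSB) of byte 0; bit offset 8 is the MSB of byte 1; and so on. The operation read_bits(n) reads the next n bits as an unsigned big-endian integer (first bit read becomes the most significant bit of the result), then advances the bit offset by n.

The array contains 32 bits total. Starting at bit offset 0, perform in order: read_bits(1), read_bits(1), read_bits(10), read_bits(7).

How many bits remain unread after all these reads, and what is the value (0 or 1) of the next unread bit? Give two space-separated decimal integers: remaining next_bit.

Read 1: bits[0:1] width=1 -> value=0 (bin 0); offset now 1 = byte 0 bit 1; 31 bits remain
Read 2: bits[1:2] width=1 -> value=0 (bin 0); offset now 2 = byte 0 bit 2; 30 bits remain
Read 3: bits[2:12] width=10 -> value=703 (bin 1010111111); offset now 12 = byte 1 bit 4; 20 bits remain
Read 4: bits[12:19] width=7 -> value=109 (bin 1101101); offset now 19 = byte 2 bit 3; 13 bits remain

Answer: 13 1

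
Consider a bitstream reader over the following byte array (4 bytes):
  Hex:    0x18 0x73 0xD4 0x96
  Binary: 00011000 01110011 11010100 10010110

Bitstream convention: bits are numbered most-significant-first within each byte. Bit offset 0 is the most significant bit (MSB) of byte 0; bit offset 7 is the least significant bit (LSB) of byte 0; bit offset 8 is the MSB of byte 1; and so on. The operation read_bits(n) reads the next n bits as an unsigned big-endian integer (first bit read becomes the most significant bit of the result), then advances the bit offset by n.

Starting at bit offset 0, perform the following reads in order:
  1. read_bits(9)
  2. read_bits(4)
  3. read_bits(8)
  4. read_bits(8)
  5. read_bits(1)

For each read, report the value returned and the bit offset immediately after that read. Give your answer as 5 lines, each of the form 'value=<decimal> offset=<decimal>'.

Read 1: bits[0:9] width=9 -> value=48 (bin 000110000); offset now 9 = byte 1 bit 1; 23 bits remain
Read 2: bits[9:13] width=4 -> value=14 (bin 1110); offset now 13 = byte 1 bit 5; 19 bits remain
Read 3: bits[13:21] width=8 -> value=122 (bin 01111010); offset now 21 = byte 2 bit 5; 11 bits remain
Read 4: bits[21:29] width=8 -> value=146 (bin 10010010); offset now 29 = byte 3 bit 5; 3 bits remain
Read 5: bits[29:30] width=1 -> value=1 (bin 1); offset now 30 = byte 3 bit 6; 2 bits remain

Answer: value=48 offset=9
value=14 offset=13
value=122 offset=21
value=146 offset=29
value=1 offset=30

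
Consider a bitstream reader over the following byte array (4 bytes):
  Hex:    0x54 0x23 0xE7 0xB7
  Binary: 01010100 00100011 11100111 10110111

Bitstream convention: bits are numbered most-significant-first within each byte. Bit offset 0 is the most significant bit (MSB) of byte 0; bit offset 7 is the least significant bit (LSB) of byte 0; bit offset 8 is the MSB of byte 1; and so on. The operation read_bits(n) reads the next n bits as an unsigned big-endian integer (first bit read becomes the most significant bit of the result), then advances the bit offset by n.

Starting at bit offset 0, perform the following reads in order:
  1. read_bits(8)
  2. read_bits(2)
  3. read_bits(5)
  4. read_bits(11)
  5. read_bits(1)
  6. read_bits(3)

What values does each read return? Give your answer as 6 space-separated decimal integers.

Answer: 84 0 17 1950 1 5

Derivation:
Read 1: bits[0:8] width=8 -> value=84 (bin 01010100); offset now 8 = byte 1 bit 0; 24 bits remain
Read 2: bits[8:10] width=2 -> value=0 (bin 00); offset now 10 = byte 1 bit 2; 22 bits remain
Read 3: bits[10:15] width=5 -> value=17 (bin 10001); offset now 15 = byte 1 bit 7; 17 bits remain
Read 4: bits[15:26] width=11 -> value=1950 (bin 11110011110); offset now 26 = byte 3 bit 2; 6 bits remain
Read 5: bits[26:27] width=1 -> value=1 (bin 1); offset now 27 = byte 3 bit 3; 5 bits remain
Read 6: bits[27:30] width=3 -> value=5 (bin 101); offset now 30 = byte 3 bit 6; 2 bits remain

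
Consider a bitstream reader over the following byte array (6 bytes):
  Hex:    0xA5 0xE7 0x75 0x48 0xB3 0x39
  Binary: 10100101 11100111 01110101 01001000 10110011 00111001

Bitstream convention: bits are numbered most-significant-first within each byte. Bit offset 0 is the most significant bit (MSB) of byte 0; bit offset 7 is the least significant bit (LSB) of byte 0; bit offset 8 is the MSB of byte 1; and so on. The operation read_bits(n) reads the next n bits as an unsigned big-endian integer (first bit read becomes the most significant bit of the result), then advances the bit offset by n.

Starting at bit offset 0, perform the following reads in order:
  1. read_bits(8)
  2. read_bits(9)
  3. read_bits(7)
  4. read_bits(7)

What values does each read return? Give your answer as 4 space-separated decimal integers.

Answer: 165 462 117 36

Derivation:
Read 1: bits[0:8] width=8 -> value=165 (bin 10100101); offset now 8 = byte 1 bit 0; 40 bits remain
Read 2: bits[8:17] width=9 -> value=462 (bin 111001110); offset now 17 = byte 2 bit 1; 31 bits remain
Read 3: bits[17:24] width=7 -> value=117 (bin 1110101); offset now 24 = byte 3 bit 0; 24 bits remain
Read 4: bits[24:31] width=7 -> value=36 (bin 0100100); offset now 31 = byte 3 bit 7; 17 bits remain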